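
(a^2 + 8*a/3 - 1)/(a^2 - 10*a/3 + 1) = (a + 3)/(a - 3)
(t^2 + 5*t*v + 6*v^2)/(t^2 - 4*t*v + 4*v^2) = (t^2 + 5*t*v + 6*v^2)/(t^2 - 4*t*v + 4*v^2)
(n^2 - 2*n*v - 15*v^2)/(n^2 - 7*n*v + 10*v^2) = (-n - 3*v)/(-n + 2*v)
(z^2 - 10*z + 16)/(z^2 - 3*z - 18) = (-z^2 + 10*z - 16)/(-z^2 + 3*z + 18)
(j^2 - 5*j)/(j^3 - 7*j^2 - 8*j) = (5 - j)/(-j^2 + 7*j + 8)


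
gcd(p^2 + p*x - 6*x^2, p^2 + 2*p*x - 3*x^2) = p + 3*x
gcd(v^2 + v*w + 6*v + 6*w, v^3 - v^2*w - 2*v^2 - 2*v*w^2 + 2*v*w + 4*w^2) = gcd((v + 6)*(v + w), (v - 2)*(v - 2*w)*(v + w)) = v + w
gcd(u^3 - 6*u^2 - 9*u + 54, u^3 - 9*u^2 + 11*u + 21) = u - 3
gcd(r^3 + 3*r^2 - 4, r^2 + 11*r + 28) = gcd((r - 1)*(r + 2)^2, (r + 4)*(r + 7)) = 1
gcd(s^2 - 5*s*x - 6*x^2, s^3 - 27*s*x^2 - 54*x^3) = -s + 6*x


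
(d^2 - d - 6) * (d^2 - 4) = d^4 - d^3 - 10*d^2 + 4*d + 24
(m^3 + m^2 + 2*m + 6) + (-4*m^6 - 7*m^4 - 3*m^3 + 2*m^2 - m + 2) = -4*m^6 - 7*m^4 - 2*m^3 + 3*m^2 + m + 8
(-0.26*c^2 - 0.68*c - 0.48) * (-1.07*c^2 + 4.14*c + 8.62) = 0.2782*c^4 - 0.3488*c^3 - 4.5428*c^2 - 7.8488*c - 4.1376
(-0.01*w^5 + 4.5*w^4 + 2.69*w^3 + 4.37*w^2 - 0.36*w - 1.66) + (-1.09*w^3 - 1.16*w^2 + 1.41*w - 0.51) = -0.01*w^5 + 4.5*w^4 + 1.6*w^3 + 3.21*w^2 + 1.05*w - 2.17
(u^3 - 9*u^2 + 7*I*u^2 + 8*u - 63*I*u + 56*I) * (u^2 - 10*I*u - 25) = u^5 - 9*u^4 - 3*I*u^4 + 53*u^3 + 27*I*u^3 - 405*u^2 - 199*I*u^2 + 360*u + 1575*I*u - 1400*I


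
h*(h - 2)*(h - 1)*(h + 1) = h^4 - 2*h^3 - h^2 + 2*h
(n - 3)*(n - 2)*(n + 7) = n^3 + 2*n^2 - 29*n + 42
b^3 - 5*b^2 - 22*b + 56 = (b - 7)*(b - 2)*(b + 4)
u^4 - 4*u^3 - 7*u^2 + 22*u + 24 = (u - 4)*(u - 3)*(u + 1)*(u + 2)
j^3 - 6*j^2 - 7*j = j*(j - 7)*(j + 1)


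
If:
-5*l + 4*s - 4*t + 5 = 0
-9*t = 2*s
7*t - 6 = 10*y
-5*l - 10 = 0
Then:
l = -2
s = -135/44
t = 15/22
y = -27/220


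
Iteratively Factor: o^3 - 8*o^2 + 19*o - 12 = (o - 4)*(o^2 - 4*o + 3) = (o - 4)*(o - 1)*(o - 3)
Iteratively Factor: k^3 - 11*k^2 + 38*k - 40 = (k - 5)*(k^2 - 6*k + 8) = (k - 5)*(k - 2)*(k - 4)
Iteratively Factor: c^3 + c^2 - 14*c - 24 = (c + 2)*(c^2 - c - 12) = (c + 2)*(c + 3)*(c - 4)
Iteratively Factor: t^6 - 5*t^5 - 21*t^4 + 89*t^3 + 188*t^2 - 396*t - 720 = (t - 4)*(t^5 - t^4 - 25*t^3 - 11*t^2 + 144*t + 180) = (t - 4)*(t - 3)*(t^4 + 2*t^3 - 19*t^2 - 68*t - 60) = (t - 4)*(t - 3)*(t + 3)*(t^3 - t^2 - 16*t - 20) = (t - 4)*(t - 3)*(t + 2)*(t + 3)*(t^2 - 3*t - 10) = (t - 5)*(t - 4)*(t - 3)*(t + 2)*(t + 3)*(t + 2)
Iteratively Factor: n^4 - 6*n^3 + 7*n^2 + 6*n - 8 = (n - 2)*(n^3 - 4*n^2 - n + 4) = (n - 2)*(n - 1)*(n^2 - 3*n - 4) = (n - 4)*(n - 2)*(n - 1)*(n + 1)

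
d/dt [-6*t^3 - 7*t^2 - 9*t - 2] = -18*t^2 - 14*t - 9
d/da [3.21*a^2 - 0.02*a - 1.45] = 6.42*a - 0.02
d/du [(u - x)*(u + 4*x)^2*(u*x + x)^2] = x^2*(u + 1)*(u + 4*x)*(2*(u + 1)*(u - x) + (u + 1)*(u + 4*x) + 2*(u - x)*(u + 4*x))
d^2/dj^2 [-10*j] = 0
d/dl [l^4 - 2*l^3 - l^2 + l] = 4*l^3 - 6*l^2 - 2*l + 1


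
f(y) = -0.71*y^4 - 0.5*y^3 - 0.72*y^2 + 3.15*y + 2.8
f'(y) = -2.84*y^3 - 1.5*y^2 - 1.44*y + 3.15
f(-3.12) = -66.13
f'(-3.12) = 79.30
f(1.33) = 2.32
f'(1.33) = -8.10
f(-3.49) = -101.04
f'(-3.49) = 110.63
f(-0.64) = 0.50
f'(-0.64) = 4.20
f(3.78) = -167.54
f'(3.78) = -177.11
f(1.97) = -8.31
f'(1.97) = -27.22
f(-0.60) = 0.67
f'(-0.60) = 4.09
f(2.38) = -23.30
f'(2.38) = -47.06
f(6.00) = -1032.38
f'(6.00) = -672.93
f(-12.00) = -13997.24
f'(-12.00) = 4711.95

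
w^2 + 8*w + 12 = (w + 2)*(w + 6)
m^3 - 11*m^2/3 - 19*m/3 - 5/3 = (m - 5)*(m + 1/3)*(m + 1)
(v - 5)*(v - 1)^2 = v^3 - 7*v^2 + 11*v - 5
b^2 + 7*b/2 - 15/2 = (b - 3/2)*(b + 5)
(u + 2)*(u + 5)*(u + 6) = u^3 + 13*u^2 + 52*u + 60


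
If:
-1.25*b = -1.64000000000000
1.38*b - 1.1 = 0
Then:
No Solution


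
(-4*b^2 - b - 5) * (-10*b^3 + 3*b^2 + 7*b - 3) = 40*b^5 - 2*b^4 + 19*b^3 - 10*b^2 - 32*b + 15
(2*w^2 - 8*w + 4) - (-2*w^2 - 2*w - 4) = 4*w^2 - 6*w + 8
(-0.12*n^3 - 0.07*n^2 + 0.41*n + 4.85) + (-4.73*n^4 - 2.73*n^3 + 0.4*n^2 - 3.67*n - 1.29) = -4.73*n^4 - 2.85*n^3 + 0.33*n^2 - 3.26*n + 3.56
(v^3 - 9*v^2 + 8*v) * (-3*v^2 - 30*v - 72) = -3*v^5 - 3*v^4 + 174*v^3 + 408*v^2 - 576*v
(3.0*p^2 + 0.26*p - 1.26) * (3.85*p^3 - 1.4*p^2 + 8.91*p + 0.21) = 11.55*p^5 - 3.199*p^4 + 21.515*p^3 + 4.7106*p^2 - 11.172*p - 0.2646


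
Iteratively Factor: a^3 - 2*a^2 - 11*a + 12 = (a - 4)*(a^2 + 2*a - 3) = (a - 4)*(a + 3)*(a - 1)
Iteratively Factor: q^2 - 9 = (q + 3)*(q - 3)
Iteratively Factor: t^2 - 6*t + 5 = (t - 1)*(t - 5)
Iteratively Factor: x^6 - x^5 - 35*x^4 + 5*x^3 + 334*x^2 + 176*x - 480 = (x + 4)*(x^5 - 5*x^4 - 15*x^3 + 65*x^2 + 74*x - 120) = (x - 4)*(x + 4)*(x^4 - x^3 - 19*x^2 - 11*x + 30) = (x - 5)*(x - 4)*(x + 4)*(x^3 + 4*x^2 + x - 6) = (x - 5)*(x - 4)*(x + 3)*(x + 4)*(x^2 + x - 2) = (x - 5)*(x - 4)*(x + 2)*(x + 3)*(x + 4)*(x - 1)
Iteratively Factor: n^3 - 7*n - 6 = (n - 3)*(n^2 + 3*n + 2) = (n - 3)*(n + 2)*(n + 1)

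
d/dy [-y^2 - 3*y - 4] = -2*y - 3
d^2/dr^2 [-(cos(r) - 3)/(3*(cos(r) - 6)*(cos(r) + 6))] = (-12*(1 - cos(r)^2)^2 + cos(r)^5 + 214*cos(r)^3 - 438*cos(r)^2 + 1080*cos(r) + 228)/(3*(cos(r) - 6)^3*(cos(r) + 6)^3)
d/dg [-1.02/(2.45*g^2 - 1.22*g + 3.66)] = (4.998*g - 1.2444)/(2.45*g^2 - 1.22*g + 3.66)^2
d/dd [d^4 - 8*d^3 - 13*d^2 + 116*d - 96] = 4*d^3 - 24*d^2 - 26*d + 116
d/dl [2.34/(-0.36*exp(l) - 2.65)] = 0.8424*exp(l)/(0.36*exp(l) + 2.65)^2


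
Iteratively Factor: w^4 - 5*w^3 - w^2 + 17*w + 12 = (w + 1)*(w^3 - 6*w^2 + 5*w + 12) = (w - 3)*(w + 1)*(w^2 - 3*w - 4) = (w - 3)*(w + 1)^2*(w - 4)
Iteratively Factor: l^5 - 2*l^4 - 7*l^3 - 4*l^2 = (l + 1)*(l^4 - 3*l^3 - 4*l^2) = (l + 1)^2*(l^3 - 4*l^2) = l*(l + 1)^2*(l^2 - 4*l) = l^2*(l + 1)^2*(l - 4)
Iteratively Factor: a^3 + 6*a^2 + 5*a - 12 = (a - 1)*(a^2 + 7*a + 12) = (a - 1)*(a + 3)*(a + 4)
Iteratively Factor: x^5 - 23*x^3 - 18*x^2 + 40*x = (x - 5)*(x^4 + 5*x^3 + 2*x^2 - 8*x) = (x - 5)*(x + 2)*(x^3 + 3*x^2 - 4*x) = (x - 5)*(x - 1)*(x + 2)*(x^2 + 4*x) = (x - 5)*(x - 1)*(x + 2)*(x + 4)*(x)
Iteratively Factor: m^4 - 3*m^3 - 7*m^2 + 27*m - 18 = (m - 3)*(m^3 - 7*m + 6) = (m - 3)*(m - 2)*(m^2 + 2*m - 3) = (m - 3)*(m - 2)*(m + 3)*(m - 1)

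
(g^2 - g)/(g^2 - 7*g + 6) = g/(g - 6)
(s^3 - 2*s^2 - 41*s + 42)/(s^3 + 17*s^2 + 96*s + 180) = (s^2 - 8*s + 7)/(s^2 + 11*s + 30)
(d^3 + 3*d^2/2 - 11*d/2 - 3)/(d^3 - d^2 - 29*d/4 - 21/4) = 2*(-2*d^3 - 3*d^2 + 11*d + 6)/(-4*d^3 + 4*d^2 + 29*d + 21)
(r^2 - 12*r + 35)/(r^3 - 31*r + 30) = (r - 7)/(r^2 + 5*r - 6)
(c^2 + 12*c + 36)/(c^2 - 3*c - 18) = (c^2 + 12*c + 36)/(c^2 - 3*c - 18)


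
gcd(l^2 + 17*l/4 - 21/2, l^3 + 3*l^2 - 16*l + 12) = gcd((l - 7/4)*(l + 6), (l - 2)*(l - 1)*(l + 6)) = l + 6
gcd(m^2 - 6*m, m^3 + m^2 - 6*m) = m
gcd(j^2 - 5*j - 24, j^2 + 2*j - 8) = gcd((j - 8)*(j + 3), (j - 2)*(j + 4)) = 1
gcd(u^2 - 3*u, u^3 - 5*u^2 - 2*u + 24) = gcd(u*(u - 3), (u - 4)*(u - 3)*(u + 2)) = u - 3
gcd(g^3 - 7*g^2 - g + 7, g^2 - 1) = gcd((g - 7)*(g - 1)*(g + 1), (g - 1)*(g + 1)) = g^2 - 1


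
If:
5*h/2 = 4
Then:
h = 8/5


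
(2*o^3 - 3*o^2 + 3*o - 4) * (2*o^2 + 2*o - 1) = 4*o^5 - 2*o^4 - 2*o^3 + o^2 - 11*o + 4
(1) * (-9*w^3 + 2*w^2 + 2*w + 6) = -9*w^3 + 2*w^2 + 2*w + 6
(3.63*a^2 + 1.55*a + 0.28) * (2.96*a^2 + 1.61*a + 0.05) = 10.7448*a^4 + 10.4323*a^3 + 3.5058*a^2 + 0.5283*a + 0.014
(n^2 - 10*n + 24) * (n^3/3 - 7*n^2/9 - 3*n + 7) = n^5/3 - 37*n^4/9 + 115*n^3/9 + 55*n^2/3 - 142*n + 168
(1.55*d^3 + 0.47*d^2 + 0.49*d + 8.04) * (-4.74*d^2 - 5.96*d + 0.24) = -7.347*d^5 - 11.4658*d^4 - 4.7518*d^3 - 40.9172*d^2 - 47.8008*d + 1.9296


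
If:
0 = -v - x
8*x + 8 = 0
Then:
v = 1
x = -1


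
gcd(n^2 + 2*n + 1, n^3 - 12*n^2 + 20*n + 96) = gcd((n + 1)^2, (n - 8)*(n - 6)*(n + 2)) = 1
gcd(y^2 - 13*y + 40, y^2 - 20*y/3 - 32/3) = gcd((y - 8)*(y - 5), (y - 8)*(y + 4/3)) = y - 8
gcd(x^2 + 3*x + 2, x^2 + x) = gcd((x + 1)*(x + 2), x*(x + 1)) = x + 1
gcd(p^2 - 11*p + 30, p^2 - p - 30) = p - 6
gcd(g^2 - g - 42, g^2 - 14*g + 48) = 1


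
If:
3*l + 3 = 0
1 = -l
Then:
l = -1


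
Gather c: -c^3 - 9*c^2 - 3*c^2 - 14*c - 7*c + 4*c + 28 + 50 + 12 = -c^3 - 12*c^2 - 17*c + 90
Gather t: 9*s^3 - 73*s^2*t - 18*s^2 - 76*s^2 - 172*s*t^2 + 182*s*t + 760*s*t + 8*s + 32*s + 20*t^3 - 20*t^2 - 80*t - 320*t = 9*s^3 - 94*s^2 + 40*s + 20*t^3 + t^2*(-172*s - 20) + t*(-73*s^2 + 942*s - 400)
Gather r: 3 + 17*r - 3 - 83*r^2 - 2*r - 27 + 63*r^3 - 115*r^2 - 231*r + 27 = 63*r^3 - 198*r^2 - 216*r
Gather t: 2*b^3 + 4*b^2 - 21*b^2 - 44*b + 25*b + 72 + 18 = 2*b^3 - 17*b^2 - 19*b + 90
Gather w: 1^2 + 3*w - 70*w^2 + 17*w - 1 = -70*w^2 + 20*w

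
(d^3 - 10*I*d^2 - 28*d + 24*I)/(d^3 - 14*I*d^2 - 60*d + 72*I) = (d - 2*I)/(d - 6*I)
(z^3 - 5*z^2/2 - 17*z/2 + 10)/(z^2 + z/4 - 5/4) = 2*(2*z^2 - 3*z - 20)/(4*z + 5)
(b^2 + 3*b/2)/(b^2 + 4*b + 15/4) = 2*b/(2*b + 5)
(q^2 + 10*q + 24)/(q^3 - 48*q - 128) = (q + 6)/(q^2 - 4*q - 32)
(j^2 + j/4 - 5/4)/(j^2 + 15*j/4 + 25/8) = 2*(j - 1)/(2*j + 5)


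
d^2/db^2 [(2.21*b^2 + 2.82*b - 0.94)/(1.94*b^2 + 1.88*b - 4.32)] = (5.10607999999999*b^3 + 89.902704*b^2 + 121.232928*b + 105.893056)/(7.301384*b^6 + 21.226704*b^5 - 28.206048*b^4 - 87.890752*b^3 + 62.809344*b^2 + 105.255936*b - 80.621568)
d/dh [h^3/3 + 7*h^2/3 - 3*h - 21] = h^2 + 14*h/3 - 3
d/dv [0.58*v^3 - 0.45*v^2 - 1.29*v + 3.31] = 1.74*v^2 - 0.9*v - 1.29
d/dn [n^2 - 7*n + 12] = 2*n - 7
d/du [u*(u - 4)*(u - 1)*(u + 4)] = 4*u^3 - 3*u^2 - 32*u + 16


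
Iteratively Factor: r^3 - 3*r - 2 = (r + 1)*(r^2 - r - 2) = (r - 2)*(r + 1)*(r + 1)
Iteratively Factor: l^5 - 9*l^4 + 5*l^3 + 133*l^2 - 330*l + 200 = (l + 4)*(l^4 - 13*l^3 + 57*l^2 - 95*l + 50) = (l - 1)*(l + 4)*(l^3 - 12*l^2 + 45*l - 50) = (l - 5)*(l - 1)*(l + 4)*(l^2 - 7*l + 10) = (l - 5)*(l - 2)*(l - 1)*(l + 4)*(l - 5)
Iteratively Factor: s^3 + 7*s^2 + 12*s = (s + 4)*(s^2 + 3*s) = (s + 3)*(s + 4)*(s)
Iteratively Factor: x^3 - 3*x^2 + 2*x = (x - 2)*(x^2 - x) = (x - 2)*(x - 1)*(x)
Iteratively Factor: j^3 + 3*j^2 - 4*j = (j - 1)*(j^2 + 4*j) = j*(j - 1)*(j + 4)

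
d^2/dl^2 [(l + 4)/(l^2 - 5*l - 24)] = 2*((1 - 3*l)*(-l^2 + 5*l + 24) - (l + 4)*(2*l - 5)^2)/(-l^2 + 5*l + 24)^3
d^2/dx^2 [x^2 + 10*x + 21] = 2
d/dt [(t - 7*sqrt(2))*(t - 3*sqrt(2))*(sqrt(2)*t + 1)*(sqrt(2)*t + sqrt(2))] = 8*t^3 - 57*sqrt(2)*t^2 + 6*t^2 - 38*sqrt(2)*t + 128*t + 42*sqrt(2) + 64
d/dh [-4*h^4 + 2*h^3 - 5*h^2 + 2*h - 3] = -16*h^3 + 6*h^2 - 10*h + 2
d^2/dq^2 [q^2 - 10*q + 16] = 2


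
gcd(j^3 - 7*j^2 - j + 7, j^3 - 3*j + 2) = j - 1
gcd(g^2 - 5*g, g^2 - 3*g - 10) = g - 5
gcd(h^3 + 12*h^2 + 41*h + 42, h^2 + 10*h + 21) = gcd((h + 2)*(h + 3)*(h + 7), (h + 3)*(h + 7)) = h^2 + 10*h + 21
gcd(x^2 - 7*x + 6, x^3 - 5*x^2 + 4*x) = x - 1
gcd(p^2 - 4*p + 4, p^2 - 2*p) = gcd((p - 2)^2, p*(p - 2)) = p - 2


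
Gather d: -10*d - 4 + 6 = 2 - 10*d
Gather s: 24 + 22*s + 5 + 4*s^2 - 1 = 4*s^2 + 22*s + 28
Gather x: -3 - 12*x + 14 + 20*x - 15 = 8*x - 4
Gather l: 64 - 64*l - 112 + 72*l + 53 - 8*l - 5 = 0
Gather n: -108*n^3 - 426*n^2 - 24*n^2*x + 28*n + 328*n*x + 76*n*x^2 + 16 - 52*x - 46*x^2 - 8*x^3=-108*n^3 + n^2*(-24*x - 426) + n*(76*x^2 + 328*x + 28) - 8*x^3 - 46*x^2 - 52*x + 16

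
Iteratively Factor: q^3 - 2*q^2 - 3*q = (q + 1)*(q^2 - 3*q) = q*(q + 1)*(q - 3)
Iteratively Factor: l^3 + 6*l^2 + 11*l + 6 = (l + 1)*(l^2 + 5*l + 6) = (l + 1)*(l + 3)*(l + 2)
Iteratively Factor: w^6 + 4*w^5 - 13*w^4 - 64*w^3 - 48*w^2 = (w)*(w^5 + 4*w^4 - 13*w^3 - 64*w^2 - 48*w) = w*(w + 1)*(w^4 + 3*w^3 - 16*w^2 - 48*w) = w*(w + 1)*(w + 4)*(w^3 - w^2 - 12*w) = w^2*(w + 1)*(w + 4)*(w^2 - w - 12) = w^2*(w - 4)*(w + 1)*(w + 4)*(w + 3)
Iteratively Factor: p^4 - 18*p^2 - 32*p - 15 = (p + 1)*(p^3 - p^2 - 17*p - 15) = (p + 1)*(p + 3)*(p^2 - 4*p - 5) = (p + 1)^2*(p + 3)*(p - 5)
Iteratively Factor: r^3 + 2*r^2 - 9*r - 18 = (r + 2)*(r^2 - 9) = (r + 2)*(r + 3)*(r - 3)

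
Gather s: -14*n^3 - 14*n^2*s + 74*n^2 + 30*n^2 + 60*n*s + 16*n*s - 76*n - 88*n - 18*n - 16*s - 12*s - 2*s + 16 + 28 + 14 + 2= -14*n^3 + 104*n^2 - 182*n + s*(-14*n^2 + 76*n - 30) + 60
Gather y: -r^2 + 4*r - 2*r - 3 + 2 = -r^2 + 2*r - 1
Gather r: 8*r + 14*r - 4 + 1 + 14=22*r + 11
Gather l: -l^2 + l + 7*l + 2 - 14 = -l^2 + 8*l - 12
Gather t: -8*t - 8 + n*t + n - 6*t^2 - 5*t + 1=n - 6*t^2 + t*(n - 13) - 7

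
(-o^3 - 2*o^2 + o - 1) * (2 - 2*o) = 2*o^4 + 2*o^3 - 6*o^2 + 4*o - 2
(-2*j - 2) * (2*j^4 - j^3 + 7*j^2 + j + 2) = -4*j^5 - 2*j^4 - 12*j^3 - 16*j^2 - 6*j - 4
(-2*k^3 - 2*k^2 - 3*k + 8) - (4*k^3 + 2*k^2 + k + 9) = -6*k^3 - 4*k^2 - 4*k - 1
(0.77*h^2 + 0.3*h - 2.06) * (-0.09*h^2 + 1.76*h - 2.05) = -0.0693*h^4 + 1.3282*h^3 - 0.8651*h^2 - 4.2406*h + 4.223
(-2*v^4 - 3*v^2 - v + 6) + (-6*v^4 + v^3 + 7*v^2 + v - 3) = -8*v^4 + v^3 + 4*v^2 + 3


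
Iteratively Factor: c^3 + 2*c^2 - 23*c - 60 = (c - 5)*(c^2 + 7*c + 12) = (c - 5)*(c + 4)*(c + 3)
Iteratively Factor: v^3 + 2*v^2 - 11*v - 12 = (v - 3)*(v^2 + 5*v + 4) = (v - 3)*(v + 4)*(v + 1)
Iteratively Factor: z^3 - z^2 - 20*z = (z)*(z^2 - z - 20) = z*(z - 5)*(z + 4)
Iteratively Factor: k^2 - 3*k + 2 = (k - 1)*(k - 2)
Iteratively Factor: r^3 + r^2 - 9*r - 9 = (r + 1)*(r^2 - 9) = (r - 3)*(r + 1)*(r + 3)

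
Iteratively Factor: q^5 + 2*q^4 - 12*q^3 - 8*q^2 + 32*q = (q - 2)*(q^4 + 4*q^3 - 4*q^2 - 16*q) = q*(q - 2)*(q^3 + 4*q^2 - 4*q - 16) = q*(q - 2)^2*(q^2 + 6*q + 8) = q*(q - 2)^2*(q + 2)*(q + 4)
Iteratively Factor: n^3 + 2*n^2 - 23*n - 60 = (n - 5)*(n^2 + 7*n + 12) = (n - 5)*(n + 3)*(n + 4)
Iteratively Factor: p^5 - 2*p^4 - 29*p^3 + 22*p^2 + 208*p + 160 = (p + 1)*(p^4 - 3*p^3 - 26*p^2 + 48*p + 160) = (p + 1)*(p + 2)*(p^3 - 5*p^2 - 16*p + 80) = (p - 5)*(p + 1)*(p + 2)*(p^2 - 16) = (p - 5)*(p + 1)*(p + 2)*(p + 4)*(p - 4)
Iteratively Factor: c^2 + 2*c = (c)*(c + 2)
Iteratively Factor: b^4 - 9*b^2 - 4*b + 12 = (b + 2)*(b^3 - 2*b^2 - 5*b + 6) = (b + 2)^2*(b^2 - 4*b + 3) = (b - 3)*(b + 2)^2*(b - 1)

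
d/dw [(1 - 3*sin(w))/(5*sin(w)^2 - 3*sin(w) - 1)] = (15*sin(w)^2 - 10*sin(w) + 6)*cos(w)/(5*sin(w)^2 - 3*sin(w) - 1)^2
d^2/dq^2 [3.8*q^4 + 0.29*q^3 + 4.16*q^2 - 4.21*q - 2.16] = 45.6*q^2 + 1.74*q + 8.32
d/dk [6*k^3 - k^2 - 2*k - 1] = 18*k^2 - 2*k - 2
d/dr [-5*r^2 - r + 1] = -10*r - 1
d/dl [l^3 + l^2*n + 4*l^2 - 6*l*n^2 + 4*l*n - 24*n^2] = 3*l^2 + 2*l*n + 8*l - 6*n^2 + 4*n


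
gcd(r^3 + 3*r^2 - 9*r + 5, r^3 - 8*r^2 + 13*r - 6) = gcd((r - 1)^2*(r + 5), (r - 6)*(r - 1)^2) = r^2 - 2*r + 1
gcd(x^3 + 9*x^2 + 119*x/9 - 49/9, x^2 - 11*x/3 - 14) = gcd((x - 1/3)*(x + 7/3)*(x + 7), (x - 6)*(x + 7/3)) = x + 7/3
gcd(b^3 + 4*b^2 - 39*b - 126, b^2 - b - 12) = b + 3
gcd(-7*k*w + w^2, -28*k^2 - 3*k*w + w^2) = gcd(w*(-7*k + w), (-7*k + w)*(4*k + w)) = -7*k + w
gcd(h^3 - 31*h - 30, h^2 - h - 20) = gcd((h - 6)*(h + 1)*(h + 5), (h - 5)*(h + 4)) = 1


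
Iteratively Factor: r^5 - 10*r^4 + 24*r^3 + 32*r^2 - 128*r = (r - 4)*(r^4 - 6*r^3 + 32*r) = (r - 4)^2*(r^3 - 2*r^2 - 8*r) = (r - 4)^2*(r + 2)*(r^2 - 4*r) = r*(r - 4)^2*(r + 2)*(r - 4)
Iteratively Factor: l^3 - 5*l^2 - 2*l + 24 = (l - 3)*(l^2 - 2*l - 8) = (l - 4)*(l - 3)*(l + 2)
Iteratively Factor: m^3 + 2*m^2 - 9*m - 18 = (m + 3)*(m^2 - m - 6) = (m - 3)*(m + 3)*(m + 2)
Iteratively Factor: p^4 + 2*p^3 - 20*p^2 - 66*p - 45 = (p - 5)*(p^3 + 7*p^2 + 15*p + 9) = (p - 5)*(p + 3)*(p^2 + 4*p + 3) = (p - 5)*(p + 1)*(p + 3)*(p + 3)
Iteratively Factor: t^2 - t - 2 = (t - 2)*(t + 1)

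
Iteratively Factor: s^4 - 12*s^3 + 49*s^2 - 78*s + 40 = (s - 2)*(s^3 - 10*s^2 + 29*s - 20) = (s - 5)*(s - 2)*(s^2 - 5*s + 4) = (s - 5)*(s - 4)*(s - 2)*(s - 1)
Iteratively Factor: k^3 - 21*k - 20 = (k - 5)*(k^2 + 5*k + 4) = (k - 5)*(k + 4)*(k + 1)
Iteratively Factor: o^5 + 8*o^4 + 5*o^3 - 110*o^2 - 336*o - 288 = (o + 4)*(o^4 + 4*o^3 - 11*o^2 - 66*o - 72) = (o + 3)*(o + 4)*(o^3 + o^2 - 14*o - 24) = (o - 4)*(o + 3)*(o + 4)*(o^2 + 5*o + 6) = (o - 4)*(o + 2)*(o + 3)*(o + 4)*(o + 3)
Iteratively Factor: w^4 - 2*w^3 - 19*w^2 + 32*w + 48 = (w - 4)*(w^3 + 2*w^2 - 11*w - 12) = (w - 4)*(w + 1)*(w^2 + w - 12) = (w - 4)*(w + 1)*(w + 4)*(w - 3)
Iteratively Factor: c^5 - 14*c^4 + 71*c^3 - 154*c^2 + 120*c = (c - 4)*(c^4 - 10*c^3 + 31*c^2 - 30*c) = (c - 4)*(c - 2)*(c^3 - 8*c^2 + 15*c) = c*(c - 4)*(c - 2)*(c^2 - 8*c + 15) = c*(c - 4)*(c - 3)*(c - 2)*(c - 5)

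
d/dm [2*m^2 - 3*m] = 4*m - 3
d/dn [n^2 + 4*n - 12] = 2*n + 4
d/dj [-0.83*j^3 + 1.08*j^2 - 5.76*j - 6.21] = -2.49*j^2 + 2.16*j - 5.76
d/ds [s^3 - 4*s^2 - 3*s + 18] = 3*s^2 - 8*s - 3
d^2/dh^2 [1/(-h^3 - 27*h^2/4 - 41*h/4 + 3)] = 8*(3*(4*h + 9)*(4*h^3 + 27*h^2 + 41*h - 12) - (12*h^2 + 54*h + 41)^2)/(4*h^3 + 27*h^2 + 41*h - 12)^3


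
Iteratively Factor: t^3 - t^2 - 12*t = (t - 4)*(t^2 + 3*t) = (t - 4)*(t + 3)*(t)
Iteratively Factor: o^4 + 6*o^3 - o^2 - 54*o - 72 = (o - 3)*(o^3 + 9*o^2 + 26*o + 24) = (o - 3)*(o + 3)*(o^2 + 6*o + 8) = (o - 3)*(o + 2)*(o + 3)*(o + 4)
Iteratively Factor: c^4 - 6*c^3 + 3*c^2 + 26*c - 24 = (c - 3)*(c^3 - 3*c^2 - 6*c + 8) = (c - 4)*(c - 3)*(c^2 + c - 2) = (c - 4)*(c - 3)*(c + 2)*(c - 1)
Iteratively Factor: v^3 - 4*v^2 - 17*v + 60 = (v - 3)*(v^2 - v - 20) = (v - 3)*(v + 4)*(v - 5)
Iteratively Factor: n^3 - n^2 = (n)*(n^2 - n) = n^2*(n - 1)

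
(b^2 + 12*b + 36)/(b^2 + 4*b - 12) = (b + 6)/(b - 2)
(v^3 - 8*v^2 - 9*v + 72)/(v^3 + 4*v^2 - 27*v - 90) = (v^2 - 11*v + 24)/(v^2 + v - 30)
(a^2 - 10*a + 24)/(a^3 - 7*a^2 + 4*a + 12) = (a - 4)/(a^2 - a - 2)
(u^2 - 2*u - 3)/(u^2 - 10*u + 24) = (u^2 - 2*u - 3)/(u^2 - 10*u + 24)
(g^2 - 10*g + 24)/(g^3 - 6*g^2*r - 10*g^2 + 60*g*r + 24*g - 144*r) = 1/(g - 6*r)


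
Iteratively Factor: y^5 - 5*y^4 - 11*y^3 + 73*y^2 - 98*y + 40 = (y - 2)*(y^4 - 3*y^3 - 17*y^2 + 39*y - 20) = (y - 5)*(y - 2)*(y^3 + 2*y^2 - 7*y + 4) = (y - 5)*(y - 2)*(y + 4)*(y^2 - 2*y + 1) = (y - 5)*(y - 2)*(y - 1)*(y + 4)*(y - 1)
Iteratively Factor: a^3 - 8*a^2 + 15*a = (a - 5)*(a^2 - 3*a) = (a - 5)*(a - 3)*(a)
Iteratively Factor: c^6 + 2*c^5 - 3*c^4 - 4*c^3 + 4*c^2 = (c)*(c^5 + 2*c^4 - 3*c^3 - 4*c^2 + 4*c) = c*(c + 2)*(c^4 - 3*c^2 + 2*c) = c*(c - 1)*(c + 2)*(c^3 + c^2 - 2*c) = c^2*(c - 1)*(c + 2)*(c^2 + c - 2) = c^2*(c - 1)^2*(c + 2)*(c + 2)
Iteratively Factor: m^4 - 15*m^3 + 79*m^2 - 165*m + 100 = (m - 4)*(m^3 - 11*m^2 + 35*m - 25) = (m - 4)*(m - 1)*(m^2 - 10*m + 25) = (m - 5)*(m - 4)*(m - 1)*(m - 5)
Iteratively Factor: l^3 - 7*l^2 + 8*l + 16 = (l + 1)*(l^2 - 8*l + 16) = (l - 4)*(l + 1)*(l - 4)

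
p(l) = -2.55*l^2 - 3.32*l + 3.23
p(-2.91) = -8.70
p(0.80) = -1.06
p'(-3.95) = 16.82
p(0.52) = 0.81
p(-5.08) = -45.71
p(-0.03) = 3.33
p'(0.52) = -5.97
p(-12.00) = -324.13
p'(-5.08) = 22.59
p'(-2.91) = 11.52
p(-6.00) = -68.65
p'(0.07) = -3.68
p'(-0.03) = -3.17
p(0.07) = 2.99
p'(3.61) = -21.73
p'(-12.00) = 57.88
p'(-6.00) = 27.28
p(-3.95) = -23.44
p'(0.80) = -7.40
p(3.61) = -41.99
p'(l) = -5.1*l - 3.32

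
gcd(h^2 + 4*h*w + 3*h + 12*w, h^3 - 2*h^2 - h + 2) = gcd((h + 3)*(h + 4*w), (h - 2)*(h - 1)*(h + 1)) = 1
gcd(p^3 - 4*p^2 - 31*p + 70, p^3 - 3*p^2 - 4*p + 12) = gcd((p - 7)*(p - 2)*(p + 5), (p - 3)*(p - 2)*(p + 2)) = p - 2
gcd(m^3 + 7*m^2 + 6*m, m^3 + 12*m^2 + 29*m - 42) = m + 6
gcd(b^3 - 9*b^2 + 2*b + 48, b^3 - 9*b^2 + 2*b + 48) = b^3 - 9*b^2 + 2*b + 48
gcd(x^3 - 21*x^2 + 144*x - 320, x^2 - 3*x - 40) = x - 8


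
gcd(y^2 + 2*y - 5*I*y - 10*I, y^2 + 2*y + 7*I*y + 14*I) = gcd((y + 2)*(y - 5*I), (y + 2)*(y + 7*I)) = y + 2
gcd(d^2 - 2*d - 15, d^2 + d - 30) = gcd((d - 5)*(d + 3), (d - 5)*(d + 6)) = d - 5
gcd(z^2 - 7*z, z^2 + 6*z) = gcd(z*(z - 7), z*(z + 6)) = z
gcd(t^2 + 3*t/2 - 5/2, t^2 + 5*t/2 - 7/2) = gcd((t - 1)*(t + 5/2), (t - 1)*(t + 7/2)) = t - 1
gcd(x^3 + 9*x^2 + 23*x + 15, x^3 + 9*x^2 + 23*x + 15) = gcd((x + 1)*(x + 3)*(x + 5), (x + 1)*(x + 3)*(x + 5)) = x^3 + 9*x^2 + 23*x + 15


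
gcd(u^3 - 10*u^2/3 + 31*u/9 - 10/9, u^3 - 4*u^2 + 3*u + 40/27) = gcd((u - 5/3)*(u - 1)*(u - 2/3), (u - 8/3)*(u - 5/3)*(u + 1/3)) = u - 5/3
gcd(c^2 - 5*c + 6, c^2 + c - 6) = c - 2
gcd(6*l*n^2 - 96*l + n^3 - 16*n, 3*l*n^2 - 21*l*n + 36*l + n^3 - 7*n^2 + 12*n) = n - 4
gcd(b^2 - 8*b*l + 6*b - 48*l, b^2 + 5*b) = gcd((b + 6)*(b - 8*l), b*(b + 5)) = 1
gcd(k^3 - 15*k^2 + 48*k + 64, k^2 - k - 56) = k - 8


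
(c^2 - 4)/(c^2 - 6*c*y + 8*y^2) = (c^2 - 4)/(c^2 - 6*c*y + 8*y^2)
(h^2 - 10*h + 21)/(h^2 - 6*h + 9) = (h - 7)/(h - 3)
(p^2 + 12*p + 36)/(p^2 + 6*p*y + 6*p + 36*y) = (p + 6)/(p + 6*y)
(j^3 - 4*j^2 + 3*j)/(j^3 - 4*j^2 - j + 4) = j*(j - 3)/(j^2 - 3*j - 4)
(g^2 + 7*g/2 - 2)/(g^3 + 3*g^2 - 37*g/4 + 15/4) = 2*(g + 4)/(2*g^2 + 7*g - 15)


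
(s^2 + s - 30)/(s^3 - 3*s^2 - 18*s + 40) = (s + 6)/(s^2 + 2*s - 8)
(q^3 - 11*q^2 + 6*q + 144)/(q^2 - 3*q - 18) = q - 8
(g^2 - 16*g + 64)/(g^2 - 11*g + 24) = (g - 8)/(g - 3)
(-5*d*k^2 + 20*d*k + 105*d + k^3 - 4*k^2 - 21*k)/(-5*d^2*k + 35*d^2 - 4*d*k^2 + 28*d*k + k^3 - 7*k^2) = (k + 3)/(d + k)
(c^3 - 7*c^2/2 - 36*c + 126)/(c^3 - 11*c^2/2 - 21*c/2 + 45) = (2*c^2 + 5*c - 42)/(2*c^2 + c - 15)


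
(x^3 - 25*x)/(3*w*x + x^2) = (x^2 - 25)/(3*w + x)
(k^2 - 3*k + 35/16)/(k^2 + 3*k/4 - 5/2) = (k - 7/4)/(k + 2)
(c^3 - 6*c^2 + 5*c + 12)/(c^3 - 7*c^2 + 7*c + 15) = (c - 4)/(c - 5)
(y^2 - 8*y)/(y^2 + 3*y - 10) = y*(y - 8)/(y^2 + 3*y - 10)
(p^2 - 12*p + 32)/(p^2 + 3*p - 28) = (p - 8)/(p + 7)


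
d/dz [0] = 0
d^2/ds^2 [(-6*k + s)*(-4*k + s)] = 2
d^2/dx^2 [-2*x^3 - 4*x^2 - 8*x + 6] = -12*x - 8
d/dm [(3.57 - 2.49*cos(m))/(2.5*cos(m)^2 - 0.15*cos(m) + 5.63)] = (-6.225*cos(m)^2 + 17.85*cos(m) + 13.4832)*sin(m)/(6.25*cos(m)^4 - 0.75*cos(m)^3 + 28.1725*cos(m)^2 - 1.689*cos(m) + 31.6969)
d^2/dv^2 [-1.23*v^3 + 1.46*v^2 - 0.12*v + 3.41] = 2.92 - 7.38*v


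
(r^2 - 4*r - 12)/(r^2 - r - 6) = (r - 6)/(r - 3)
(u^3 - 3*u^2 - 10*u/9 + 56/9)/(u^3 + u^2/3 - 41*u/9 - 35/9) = (3*u^2 - 2*u - 8)/(3*u^2 + 8*u + 5)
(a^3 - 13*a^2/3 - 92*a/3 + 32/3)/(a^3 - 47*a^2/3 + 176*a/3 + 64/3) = (3*a^2 + 11*a - 4)/(3*a^2 - 23*a - 8)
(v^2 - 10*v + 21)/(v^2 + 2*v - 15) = (v - 7)/(v + 5)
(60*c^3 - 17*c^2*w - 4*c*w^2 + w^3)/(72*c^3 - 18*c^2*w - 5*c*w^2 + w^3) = (-5*c + w)/(-6*c + w)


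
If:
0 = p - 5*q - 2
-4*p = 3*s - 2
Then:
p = 1/2 - 3*s/4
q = -3*s/20 - 3/10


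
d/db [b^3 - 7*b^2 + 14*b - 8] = 3*b^2 - 14*b + 14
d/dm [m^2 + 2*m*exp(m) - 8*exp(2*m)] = 2*m*exp(m) + 2*m - 16*exp(2*m) + 2*exp(m)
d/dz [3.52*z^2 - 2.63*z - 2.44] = 7.04*z - 2.63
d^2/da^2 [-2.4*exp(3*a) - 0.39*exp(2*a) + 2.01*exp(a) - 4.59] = (-21.6*exp(2*a) - 1.56*exp(a) + 2.01)*exp(a)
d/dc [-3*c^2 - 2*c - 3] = -6*c - 2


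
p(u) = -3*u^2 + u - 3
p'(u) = 1 - 6*u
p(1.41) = -7.55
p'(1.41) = -7.46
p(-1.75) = -13.94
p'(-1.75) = 11.50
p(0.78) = -4.05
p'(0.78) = -3.68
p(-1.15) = -8.12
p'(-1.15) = 7.90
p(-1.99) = -16.87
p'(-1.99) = 12.94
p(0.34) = -3.01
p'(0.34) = -1.04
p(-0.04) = -3.04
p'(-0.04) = 1.24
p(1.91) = -12.03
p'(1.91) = -10.46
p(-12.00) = -447.00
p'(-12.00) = 73.00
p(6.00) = -105.00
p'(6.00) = -35.00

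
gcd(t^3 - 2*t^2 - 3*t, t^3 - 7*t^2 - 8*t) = t^2 + t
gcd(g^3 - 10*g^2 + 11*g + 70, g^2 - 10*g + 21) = g - 7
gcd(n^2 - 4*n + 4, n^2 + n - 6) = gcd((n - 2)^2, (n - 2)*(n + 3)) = n - 2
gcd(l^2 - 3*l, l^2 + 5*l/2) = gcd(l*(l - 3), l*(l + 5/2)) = l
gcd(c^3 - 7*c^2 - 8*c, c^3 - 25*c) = c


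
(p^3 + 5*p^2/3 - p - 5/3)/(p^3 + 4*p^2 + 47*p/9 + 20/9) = 3*(p - 1)/(3*p + 4)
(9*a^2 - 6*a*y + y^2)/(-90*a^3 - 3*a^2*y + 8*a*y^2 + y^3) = (-3*a + y)/(30*a^2 + 11*a*y + y^2)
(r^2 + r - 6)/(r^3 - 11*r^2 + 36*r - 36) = (r + 3)/(r^2 - 9*r + 18)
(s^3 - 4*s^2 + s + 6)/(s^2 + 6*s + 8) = (s^3 - 4*s^2 + s + 6)/(s^2 + 6*s + 8)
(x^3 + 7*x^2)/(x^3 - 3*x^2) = (x + 7)/(x - 3)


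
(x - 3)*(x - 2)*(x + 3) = x^3 - 2*x^2 - 9*x + 18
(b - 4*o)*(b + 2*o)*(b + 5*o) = b^3 + 3*b^2*o - 18*b*o^2 - 40*o^3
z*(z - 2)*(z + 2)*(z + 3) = z^4 + 3*z^3 - 4*z^2 - 12*z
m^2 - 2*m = m*(m - 2)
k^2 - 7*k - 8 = (k - 8)*(k + 1)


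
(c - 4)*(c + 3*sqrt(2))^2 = c^3 - 4*c^2 + 6*sqrt(2)*c^2 - 24*sqrt(2)*c + 18*c - 72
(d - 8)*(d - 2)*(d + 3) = d^3 - 7*d^2 - 14*d + 48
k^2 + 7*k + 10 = (k + 2)*(k + 5)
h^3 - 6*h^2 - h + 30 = (h - 5)*(h - 3)*(h + 2)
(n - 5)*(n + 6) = n^2 + n - 30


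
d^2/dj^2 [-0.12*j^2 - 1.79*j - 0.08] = -0.240000000000000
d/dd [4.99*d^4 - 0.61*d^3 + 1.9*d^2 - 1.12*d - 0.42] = 19.96*d^3 - 1.83*d^2 + 3.8*d - 1.12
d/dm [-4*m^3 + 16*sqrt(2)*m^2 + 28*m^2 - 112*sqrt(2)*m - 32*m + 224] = -12*m^2 + 32*sqrt(2)*m + 56*m - 112*sqrt(2) - 32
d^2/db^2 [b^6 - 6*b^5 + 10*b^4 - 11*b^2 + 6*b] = 30*b^4 - 120*b^3 + 120*b^2 - 22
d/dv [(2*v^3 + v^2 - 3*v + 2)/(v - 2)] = (4*v^3 - 11*v^2 - 4*v + 4)/(v^2 - 4*v + 4)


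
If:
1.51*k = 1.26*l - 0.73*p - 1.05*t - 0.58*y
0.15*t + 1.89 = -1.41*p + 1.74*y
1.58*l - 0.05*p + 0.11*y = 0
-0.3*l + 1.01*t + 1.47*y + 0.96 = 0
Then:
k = 1.23487738637858 - 0.05997778404571*y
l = -0.0256428015812972*y - 0.0391794623163234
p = 1.38968747003101*y - 1.23807100919582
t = -1.46306221829147*y - 0.962132513559304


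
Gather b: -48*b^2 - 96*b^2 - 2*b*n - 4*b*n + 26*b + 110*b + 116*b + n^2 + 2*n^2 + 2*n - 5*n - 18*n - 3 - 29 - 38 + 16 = -144*b^2 + b*(252 - 6*n) + 3*n^2 - 21*n - 54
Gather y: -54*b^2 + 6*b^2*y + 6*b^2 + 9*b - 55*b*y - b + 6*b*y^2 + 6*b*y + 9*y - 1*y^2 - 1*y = -48*b^2 + 8*b + y^2*(6*b - 1) + y*(6*b^2 - 49*b + 8)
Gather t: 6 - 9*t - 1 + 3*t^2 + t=3*t^2 - 8*t + 5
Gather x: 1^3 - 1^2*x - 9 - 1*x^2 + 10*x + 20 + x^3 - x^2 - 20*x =x^3 - 2*x^2 - 11*x + 12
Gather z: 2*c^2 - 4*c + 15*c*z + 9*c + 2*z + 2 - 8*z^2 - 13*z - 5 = 2*c^2 + 5*c - 8*z^2 + z*(15*c - 11) - 3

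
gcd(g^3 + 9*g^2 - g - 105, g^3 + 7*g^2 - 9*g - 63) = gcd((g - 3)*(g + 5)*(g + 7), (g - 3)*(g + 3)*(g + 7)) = g^2 + 4*g - 21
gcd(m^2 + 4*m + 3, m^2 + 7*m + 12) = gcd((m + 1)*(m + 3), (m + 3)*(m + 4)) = m + 3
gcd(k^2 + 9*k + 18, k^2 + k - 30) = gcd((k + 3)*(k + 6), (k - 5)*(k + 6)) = k + 6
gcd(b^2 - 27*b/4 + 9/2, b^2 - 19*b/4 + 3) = b - 3/4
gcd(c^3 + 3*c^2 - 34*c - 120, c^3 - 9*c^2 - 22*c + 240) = c^2 - c - 30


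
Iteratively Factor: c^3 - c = (c)*(c^2 - 1) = c*(c - 1)*(c + 1)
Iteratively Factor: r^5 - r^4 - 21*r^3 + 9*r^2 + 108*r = (r + 3)*(r^4 - 4*r^3 - 9*r^2 + 36*r) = (r - 3)*(r + 3)*(r^3 - r^2 - 12*r) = (r - 3)*(r + 3)^2*(r^2 - 4*r) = r*(r - 3)*(r + 3)^2*(r - 4)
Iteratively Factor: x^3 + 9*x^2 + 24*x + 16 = (x + 1)*(x^2 + 8*x + 16) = (x + 1)*(x + 4)*(x + 4)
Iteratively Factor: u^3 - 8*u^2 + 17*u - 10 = (u - 1)*(u^2 - 7*u + 10) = (u - 5)*(u - 1)*(u - 2)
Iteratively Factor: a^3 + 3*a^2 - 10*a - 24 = (a + 2)*(a^2 + a - 12) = (a - 3)*(a + 2)*(a + 4)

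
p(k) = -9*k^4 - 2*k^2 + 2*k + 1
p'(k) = -36*k^3 - 4*k + 2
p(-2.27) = -252.82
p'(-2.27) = 432.17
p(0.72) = -1.02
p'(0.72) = -14.32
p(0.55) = 0.67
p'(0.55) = -6.19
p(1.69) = -74.75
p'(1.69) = -178.53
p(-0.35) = -0.08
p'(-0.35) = 4.94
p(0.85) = -3.44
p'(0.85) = -23.51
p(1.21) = -18.80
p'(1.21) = -66.62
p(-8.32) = -43279.75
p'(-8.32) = 20768.77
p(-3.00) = -752.00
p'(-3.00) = 986.00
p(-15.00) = -456104.00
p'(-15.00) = 121562.00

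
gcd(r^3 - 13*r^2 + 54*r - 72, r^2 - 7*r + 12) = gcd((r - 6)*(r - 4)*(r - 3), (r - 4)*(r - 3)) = r^2 - 7*r + 12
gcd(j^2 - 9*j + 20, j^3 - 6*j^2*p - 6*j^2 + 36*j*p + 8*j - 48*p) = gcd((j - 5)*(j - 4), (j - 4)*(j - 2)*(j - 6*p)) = j - 4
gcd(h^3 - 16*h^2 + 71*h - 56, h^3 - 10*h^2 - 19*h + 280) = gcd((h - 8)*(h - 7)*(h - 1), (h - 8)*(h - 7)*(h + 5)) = h^2 - 15*h + 56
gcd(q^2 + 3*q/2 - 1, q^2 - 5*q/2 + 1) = q - 1/2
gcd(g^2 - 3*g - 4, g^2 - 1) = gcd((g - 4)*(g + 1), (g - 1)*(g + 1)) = g + 1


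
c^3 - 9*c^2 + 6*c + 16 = (c - 8)*(c - 2)*(c + 1)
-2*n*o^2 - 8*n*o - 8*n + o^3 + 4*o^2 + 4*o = (-2*n + o)*(o + 2)^2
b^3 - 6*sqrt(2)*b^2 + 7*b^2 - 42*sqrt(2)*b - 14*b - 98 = (b + 7)*(b - 7*sqrt(2))*(b + sqrt(2))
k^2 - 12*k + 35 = (k - 7)*(k - 5)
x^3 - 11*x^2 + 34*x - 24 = (x - 6)*(x - 4)*(x - 1)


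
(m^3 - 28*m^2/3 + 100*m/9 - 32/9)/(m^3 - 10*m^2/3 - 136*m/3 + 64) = (9*m^2 - 12*m + 4)/(3*(3*m^2 + 14*m - 24))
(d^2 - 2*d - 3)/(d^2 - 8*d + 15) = (d + 1)/(d - 5)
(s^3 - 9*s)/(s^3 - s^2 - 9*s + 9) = s/(s - 1)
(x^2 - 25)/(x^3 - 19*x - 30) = (x + 5)/(x^2 + 5*x + 6)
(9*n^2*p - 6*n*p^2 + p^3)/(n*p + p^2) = (9*n^2 - 6*n*p + p^2)/(n + p)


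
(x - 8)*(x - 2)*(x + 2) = x^3 - 8*x^2 - 4*x + 32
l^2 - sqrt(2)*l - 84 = (l - 7*sqrt(2))*(l + 6*sqrt(2))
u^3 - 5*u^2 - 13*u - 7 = (u - 7)*(u + 1)^2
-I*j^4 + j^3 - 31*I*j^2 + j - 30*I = (j - 5*I)*(j - I)*(j + 6*I)*(-I*j + 1)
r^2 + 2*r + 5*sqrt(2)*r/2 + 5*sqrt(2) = (r + 2)*(r + 5*sqrt(2)/2)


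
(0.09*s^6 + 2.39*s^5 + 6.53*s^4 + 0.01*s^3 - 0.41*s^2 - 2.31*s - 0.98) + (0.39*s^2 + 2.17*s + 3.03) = 0.09*s^6 + 2.39*s^5 + 6.53*s^4 + 0.01*s^3 - 0.02*s^2 - 0.14*s + 2.05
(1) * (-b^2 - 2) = -b^2 - 2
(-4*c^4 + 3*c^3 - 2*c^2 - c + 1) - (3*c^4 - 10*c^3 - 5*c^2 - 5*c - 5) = -7*c^4 + 13*c^3 + 3*c^2 + 4*c + 6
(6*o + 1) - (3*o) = 3*o + 1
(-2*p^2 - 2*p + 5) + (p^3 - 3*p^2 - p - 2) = p^3 - 5*p^2 - 3*p + 3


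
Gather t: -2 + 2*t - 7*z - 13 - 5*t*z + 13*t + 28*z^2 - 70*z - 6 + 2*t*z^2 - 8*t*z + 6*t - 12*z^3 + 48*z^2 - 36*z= t*(2*z^2 - 13*z + 21) - 12*z^3 + 76*z^2 - 113*z - 21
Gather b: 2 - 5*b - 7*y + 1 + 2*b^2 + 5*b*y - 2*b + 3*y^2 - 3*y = 2*b^2 + b*(5*y - 7) + 3*y^2 - 10*y + 3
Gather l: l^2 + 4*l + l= l^2 + 5*l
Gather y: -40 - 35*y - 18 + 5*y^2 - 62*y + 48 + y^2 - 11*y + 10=6*y^2 - 108*y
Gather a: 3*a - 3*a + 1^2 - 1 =0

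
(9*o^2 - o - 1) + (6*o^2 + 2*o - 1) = 15*o^2 + o - 2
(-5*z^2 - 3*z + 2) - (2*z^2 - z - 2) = -7*z^2 - 2*z + 4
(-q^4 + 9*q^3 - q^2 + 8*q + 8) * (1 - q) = q^5 - 10*q^4 + 10*q^3 - 9*q^2 + 8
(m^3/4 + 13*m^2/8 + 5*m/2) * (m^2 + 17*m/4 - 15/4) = m^5/4 + 43*m^4/16 + 271*m^3/32 + 145*m^2/32 - 75*m/8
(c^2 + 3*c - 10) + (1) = c^2 + 3*c - 9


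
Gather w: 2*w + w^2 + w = w^2 + 3*w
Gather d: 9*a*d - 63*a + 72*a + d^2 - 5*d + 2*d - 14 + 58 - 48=9*a + d^2 + d*(9*a - 3) - 4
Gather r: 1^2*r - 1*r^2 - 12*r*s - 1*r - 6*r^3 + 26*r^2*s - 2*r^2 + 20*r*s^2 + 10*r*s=-6*r^3 + r^2*(26*s - 3) + r*(20*s^2 - 2*s)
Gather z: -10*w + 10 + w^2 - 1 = w^2 - 10*w + 9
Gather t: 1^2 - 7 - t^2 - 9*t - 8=-t^2 - 9*t - 14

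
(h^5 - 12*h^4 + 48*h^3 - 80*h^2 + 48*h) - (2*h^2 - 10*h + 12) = h^5 - 12*h^4 + 48*h^3 - 82*h^2 + 58*h - 12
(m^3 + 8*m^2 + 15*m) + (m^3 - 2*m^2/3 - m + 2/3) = 2*m^3 + 22*m^2/3 + 14*m + 2/3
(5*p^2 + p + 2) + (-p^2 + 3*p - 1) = 4*p^2 + 4*p + 1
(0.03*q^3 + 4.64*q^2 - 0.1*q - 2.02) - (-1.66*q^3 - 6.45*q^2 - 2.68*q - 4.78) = 1.69*q^3 + 11.09*q^2 + 2.58*q + 2.76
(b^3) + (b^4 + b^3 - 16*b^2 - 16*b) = b^4 + 2*b^3 - 16*b^2 - 16*b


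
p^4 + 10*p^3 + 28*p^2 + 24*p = p*(p + 2)^2*(p + 6)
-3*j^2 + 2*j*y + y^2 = (-j + y)*(3*j + y)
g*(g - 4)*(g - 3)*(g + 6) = g^4 - g^3 - 30*g^2 + 72*g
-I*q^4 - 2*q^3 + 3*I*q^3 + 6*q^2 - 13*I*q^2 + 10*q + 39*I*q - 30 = (q - 3)*(q - 5*I)*(q + 2*I)*(-I*q + 1)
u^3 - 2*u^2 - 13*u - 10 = (u - 5)*(u + 1)*(u + 2)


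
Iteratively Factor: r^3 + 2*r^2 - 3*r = (r)*(r^2 + 2*r - 3) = r*(r - 1)*(r + 3)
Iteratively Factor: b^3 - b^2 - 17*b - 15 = (b + 3)*(b^2 - 4*b - 5) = (b + 1)*(b + 3)*(b - 5)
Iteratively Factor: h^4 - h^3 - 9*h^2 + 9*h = (h + 3)*(h^3 - 4*h^2 + 3*h) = (h - 1)*(h + 3)*(h^2 - 3*h) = h*(h - 1)*(h + 3)*(h - 3)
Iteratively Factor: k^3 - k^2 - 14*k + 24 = (k - 2)*(k^2 + k - 12) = (k - 2)*(k + 4)*(k - 3)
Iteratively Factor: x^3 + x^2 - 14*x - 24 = (x + 3)*(x^2 - 2*x - 8) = (x + 2)*(x + 3)*(x - 4)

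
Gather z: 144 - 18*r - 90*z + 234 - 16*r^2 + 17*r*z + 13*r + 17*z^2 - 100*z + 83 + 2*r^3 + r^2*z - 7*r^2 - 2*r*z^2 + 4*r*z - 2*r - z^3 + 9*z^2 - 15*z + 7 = 2*r^3 - 23*r^2 - 7*r - z^3 + z^2*(26 - 2*r) + z*(r^2 + 21*r - 205) + 468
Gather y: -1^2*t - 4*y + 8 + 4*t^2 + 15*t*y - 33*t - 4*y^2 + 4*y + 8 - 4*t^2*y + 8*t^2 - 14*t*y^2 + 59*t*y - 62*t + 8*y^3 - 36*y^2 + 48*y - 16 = 12*t^2 - 96*t + 8*y^3 + y^2*(-14*t - 40) + y*(-4*t^2 + 74*t + 48)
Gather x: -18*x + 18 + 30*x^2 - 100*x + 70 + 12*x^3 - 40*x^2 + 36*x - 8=12*x^3 - 10*x^2 - 82*x + 80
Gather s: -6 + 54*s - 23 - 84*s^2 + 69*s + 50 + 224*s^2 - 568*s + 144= 140*s^2 - 445*s + 165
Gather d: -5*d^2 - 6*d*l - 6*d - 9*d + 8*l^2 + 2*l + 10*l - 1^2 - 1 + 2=-5*d^2 + d*(-6*l - 15) + 8*l^2 + 12*l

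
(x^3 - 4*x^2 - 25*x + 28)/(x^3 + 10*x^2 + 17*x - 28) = (x - 7)/(x + 7)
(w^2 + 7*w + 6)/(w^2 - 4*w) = (w^2 + 7*w + 6)/(w*(w - 4))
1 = 1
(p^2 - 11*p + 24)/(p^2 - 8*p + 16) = (p^2 - 11*p + 24)/(p^2 - 8*p + 16)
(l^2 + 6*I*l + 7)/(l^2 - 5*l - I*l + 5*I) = (l + 7*I)/(l - 5)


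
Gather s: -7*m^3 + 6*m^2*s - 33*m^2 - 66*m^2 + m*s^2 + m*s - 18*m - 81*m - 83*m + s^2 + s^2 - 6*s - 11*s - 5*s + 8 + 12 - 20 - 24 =-7*m^3 - 99*m^2 - 182*m + s^2*(m + 2) + s*(6*m^2 + m - 22) - 24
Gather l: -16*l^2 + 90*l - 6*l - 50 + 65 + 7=-16*l^2 + 84*l + 22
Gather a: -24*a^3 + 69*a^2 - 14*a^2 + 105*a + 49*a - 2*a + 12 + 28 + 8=-24*a^3 + 55*a^2 + 152*a + 48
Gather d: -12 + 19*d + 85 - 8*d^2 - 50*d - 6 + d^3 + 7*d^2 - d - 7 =d^3 - d^2 - 32*d + 60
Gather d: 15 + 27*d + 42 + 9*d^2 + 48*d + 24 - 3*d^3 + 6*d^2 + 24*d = -3*d^3 + 15*d^2 + 99*d + 81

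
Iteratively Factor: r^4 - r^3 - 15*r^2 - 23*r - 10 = (r + 1)*(r^3 - 2*r^2 - 13*r - 10) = (r + 1)^2*(r^2 - 3*r - 10) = (r - 5)*(r + 1)^2*(r + 2)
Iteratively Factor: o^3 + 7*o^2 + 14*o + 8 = (o + 2)*(o^2 + 5*o + 4) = (o + 1)*(o + 2)*(o + 4)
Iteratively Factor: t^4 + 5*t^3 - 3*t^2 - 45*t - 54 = (t + 2)*(t^3 + 3*t^2 - 9*t - 27) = (t + 2)*(t + 3)*(t^2 - 9) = (t + 2)*(t + 3)^2*(t - 3)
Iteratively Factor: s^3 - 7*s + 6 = (s - 2)*(s^2 + 2*s - 3) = (s - 2)*(s - 1)*(s + 3)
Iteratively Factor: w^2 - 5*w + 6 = (w - 3)*(w - 2)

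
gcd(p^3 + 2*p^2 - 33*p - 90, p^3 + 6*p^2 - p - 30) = p^2 + 8*p + 15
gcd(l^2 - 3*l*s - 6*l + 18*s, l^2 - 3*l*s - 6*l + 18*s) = -l^2 + 3*l*s + 6*l - 18*s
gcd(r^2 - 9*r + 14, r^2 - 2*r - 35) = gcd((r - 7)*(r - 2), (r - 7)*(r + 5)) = r - 7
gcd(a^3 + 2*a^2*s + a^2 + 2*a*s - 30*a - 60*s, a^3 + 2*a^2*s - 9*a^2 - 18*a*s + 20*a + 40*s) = a^2 + 2*a*s - 5*a - 10*s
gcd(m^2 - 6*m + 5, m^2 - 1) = m - 1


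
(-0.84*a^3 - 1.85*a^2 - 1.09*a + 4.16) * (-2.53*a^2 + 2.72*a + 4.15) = 2.1252*a^5 + 2.3957*a^4 - 5.7603*a^3 - 21.1671*a^2 + 6.7917*a + 17.264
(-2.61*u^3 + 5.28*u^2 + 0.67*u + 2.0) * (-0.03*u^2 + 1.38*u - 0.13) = 0.0783*u^5 - 3.7602*u^4 + 7.6056*u^3 + 0.1782*u^2 + 2.6729*u - 0.26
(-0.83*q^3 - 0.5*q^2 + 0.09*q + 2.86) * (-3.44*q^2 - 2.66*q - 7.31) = 2.8552*q^5 + 3.9278*q^4 + 7.0877*q^3 - 6.4228*q^2 - 8.2655*q - 20.9066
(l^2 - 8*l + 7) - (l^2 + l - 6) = 13 - 9*l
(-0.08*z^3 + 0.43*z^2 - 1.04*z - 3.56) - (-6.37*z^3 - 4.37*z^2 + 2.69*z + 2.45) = 6.29*z^3 + 4.8*z^2 - 3.73*z - 6.01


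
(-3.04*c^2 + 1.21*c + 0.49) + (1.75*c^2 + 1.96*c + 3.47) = -1.29*c^2 + 3.17*c + 3.96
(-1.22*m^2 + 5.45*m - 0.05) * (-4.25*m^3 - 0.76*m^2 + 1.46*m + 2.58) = 5.185*m^5 - 22.2353*m^4 - 5.7107*m^3 + 4.8474*m^2 + 13.988*m - 0.129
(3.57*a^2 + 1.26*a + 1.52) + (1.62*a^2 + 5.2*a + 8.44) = 5.19*a^2 + 6.46*a + 9.96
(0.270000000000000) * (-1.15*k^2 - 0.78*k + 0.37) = -0.3105*k^2 - 0.2106*k + 0.0999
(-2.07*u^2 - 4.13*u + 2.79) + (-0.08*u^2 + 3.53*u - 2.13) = -2.15*u^2 - 0.6*u + 0.66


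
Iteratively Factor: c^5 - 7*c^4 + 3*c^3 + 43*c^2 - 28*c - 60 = (c + 2)*(c^4 - 9*c^3 + 21*c^2 + c - 30) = (c + 1)*(c + 2)*(c^3 - 10*c^2 + 31*c - 30) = (c - 5)*(c + 1)*(c + 2)*(c^2 - 5*c + 6) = (c - 5)*(c - 3)*(c + 1)*(c + 2)*(c - 2)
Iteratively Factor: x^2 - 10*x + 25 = (x - 5)*(x - 5)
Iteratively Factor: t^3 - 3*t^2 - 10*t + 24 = (t - 2)*(t^2 - t - 12) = (t - 4)*(t - 2)*(t + 3)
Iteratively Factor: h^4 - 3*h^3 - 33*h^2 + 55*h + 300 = (h - 5)*(h^3 + 2*h^2 - 23*h - 60) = (h - 5)*(h + 4)*(h^2 - 2*h - 15) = (h - 5)*(h + 3)*(h + 4)*(h - 5)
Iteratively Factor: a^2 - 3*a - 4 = (a - 4)*(a + 1)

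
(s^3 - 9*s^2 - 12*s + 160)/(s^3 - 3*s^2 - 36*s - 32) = (s - 5)/(s + 1)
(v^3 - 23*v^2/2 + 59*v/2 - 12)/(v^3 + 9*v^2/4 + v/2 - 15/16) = 8*(v^2 - 11*v + 24)/(8*v^2 + 22*v + 15)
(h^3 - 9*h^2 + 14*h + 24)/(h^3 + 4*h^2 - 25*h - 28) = (h - 6)/(h + 7)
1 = 1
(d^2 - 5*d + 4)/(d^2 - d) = (d - 4)/d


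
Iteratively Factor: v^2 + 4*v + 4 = (v + 2)*(v + 2)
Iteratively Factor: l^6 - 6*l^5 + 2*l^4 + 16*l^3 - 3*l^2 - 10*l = (l)*(l^5 - 6*l^4 + 2*l^3 + 16*l^2 - 3*l - 10) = l*(l + 1)*(l^4 - 7*l^3 + 9*l^2 + 7*l - 10) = l*(l - 2)*(l + 1)*(l^3 - 5*l^2 - l + 5) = l*(l - 5)*(l - 2)*(l + 1)*(l^2 - 1) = l*(l - 5)*(l - 2)*(l - 1)*(l + 1)*(l + 1)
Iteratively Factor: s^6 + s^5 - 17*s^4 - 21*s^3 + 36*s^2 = (s + 3)*(s^5 - 2*s^4 - 11*s^3 + 12*s^2) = (s - 1)*(s + 3)*(s^4 - s^3 - 12*s^2) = (s - 4)*(s - 1)*(s + 3)*(s^3 + 3*s^2) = (s - 4)*(s - 1)*(s + 3)^2*(s^2) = s*(s - 4)*(s - 1)*(s + 3)^2*(s)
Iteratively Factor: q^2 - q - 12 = (q + 3)*(q - 4)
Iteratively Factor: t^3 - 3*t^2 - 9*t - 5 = (t - 5)*(t^2 + 2*t + 1) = (t - 5)*(t + 1)*(t + 1)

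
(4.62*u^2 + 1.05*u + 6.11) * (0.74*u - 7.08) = 3.4188*u^3 - 31.9326*u^2 - 2.9126*u - 43.2588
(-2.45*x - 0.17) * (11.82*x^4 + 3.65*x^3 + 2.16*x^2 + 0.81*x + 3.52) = -28.959*x^5 - 10.9519*x^4 - 5.9125*x^3 - 2.3517*x^2 - 8.7617*x - 0.5984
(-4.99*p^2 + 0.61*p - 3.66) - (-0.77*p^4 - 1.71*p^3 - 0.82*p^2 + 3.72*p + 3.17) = 0.77*p^4 + 1.71*p^3 - 4.17*p^2 - 3.11*p - 6.83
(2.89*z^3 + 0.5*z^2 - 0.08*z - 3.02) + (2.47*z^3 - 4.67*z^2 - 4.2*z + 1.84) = 5.36*z^3 - 4.17*z^2 - 4.28*z - 1.18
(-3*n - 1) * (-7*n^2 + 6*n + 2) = 21*n^3 - 11*n^2 - 12*n - 2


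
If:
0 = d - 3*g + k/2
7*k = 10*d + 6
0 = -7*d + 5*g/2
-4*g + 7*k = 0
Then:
No Solution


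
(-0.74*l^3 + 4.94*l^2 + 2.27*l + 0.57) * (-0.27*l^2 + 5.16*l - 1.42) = 0.1998*l^5 - 5.1522*l^4 + 25.9283*l^3 + 4.5445*l^2 - 0.2822*l - 0.8094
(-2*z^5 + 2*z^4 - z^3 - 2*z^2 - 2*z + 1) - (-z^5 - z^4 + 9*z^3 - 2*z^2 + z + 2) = -z^5 + 3*z^4 - 10*z^3 - 3*z - 1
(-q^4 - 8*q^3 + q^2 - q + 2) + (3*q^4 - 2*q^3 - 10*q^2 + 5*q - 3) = 2*q^4 - 10*q^3 - 9*q^2 + 4*q - 1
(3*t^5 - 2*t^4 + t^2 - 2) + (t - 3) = 3*t^5 - 2*t^4 + t^2 + t - 5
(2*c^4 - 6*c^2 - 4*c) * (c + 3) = 2*c^5 + 6*c^4 - 6*c^3 - 22*c^2 - 12*c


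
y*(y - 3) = y^2 - 3*y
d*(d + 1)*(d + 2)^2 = d^4 + 5*d^3 + 8*d^2 + 4*d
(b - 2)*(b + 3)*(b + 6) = b^3 + 7*b^2 - 36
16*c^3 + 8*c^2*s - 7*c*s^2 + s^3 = (-4*c + s)^2*(c + s)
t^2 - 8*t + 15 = (t - 5)*(t - 3)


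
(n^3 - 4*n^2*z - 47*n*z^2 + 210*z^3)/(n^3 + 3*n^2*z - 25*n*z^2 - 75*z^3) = (n^2 + n*z - 42*z^2)/(n^2 + 8*n*z + 15*z^2)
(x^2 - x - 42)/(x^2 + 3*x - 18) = (x - 7)/(x - 3)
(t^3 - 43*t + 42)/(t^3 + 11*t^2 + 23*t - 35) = (t - 6)/(t + 5)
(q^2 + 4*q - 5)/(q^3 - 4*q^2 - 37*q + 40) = 1/(q - 8)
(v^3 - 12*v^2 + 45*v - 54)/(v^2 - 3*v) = v - 9 + 18/v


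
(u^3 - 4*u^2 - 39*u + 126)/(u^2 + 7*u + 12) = (u^3 - 4*u^2 - 39*u + 126)/(u^2 + 7*u + 12)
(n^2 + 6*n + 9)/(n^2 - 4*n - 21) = (n + 3)/(n - 7)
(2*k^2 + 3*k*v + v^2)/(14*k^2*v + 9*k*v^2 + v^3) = (k + v)/(v*(7*k + v))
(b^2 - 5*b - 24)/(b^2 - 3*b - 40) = (b + 3)/(b + 5)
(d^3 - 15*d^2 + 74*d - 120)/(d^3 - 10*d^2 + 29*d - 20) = (d - 6)/(d - 1)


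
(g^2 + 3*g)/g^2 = (g + 3)/g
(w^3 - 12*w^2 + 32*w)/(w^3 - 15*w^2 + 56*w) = (w - 4)/(w - 7)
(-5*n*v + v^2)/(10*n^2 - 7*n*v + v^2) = v/(-2*n + v)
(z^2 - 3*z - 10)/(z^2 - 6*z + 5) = (z + 2)/(z - 1)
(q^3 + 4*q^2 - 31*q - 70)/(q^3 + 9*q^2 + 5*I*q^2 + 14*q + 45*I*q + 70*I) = (q - 5)/(q + 5*I)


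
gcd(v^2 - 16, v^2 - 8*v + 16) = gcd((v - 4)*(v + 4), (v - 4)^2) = v - 4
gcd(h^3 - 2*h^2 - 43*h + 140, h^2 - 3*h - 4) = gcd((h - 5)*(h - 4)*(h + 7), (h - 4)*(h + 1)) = h - 4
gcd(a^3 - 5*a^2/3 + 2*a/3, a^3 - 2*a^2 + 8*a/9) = a^2 - 2*a/3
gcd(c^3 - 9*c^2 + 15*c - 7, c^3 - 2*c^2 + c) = c^2 - 2*c + 1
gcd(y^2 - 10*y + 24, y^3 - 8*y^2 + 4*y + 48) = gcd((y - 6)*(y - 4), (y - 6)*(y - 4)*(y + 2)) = y^2 - 10*y + 24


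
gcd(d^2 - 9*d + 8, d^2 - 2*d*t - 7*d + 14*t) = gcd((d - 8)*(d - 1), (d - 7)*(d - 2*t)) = 1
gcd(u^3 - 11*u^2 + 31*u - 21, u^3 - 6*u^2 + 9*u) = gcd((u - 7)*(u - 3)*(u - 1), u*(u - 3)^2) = u - 3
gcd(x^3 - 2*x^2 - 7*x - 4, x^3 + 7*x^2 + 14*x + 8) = x + 1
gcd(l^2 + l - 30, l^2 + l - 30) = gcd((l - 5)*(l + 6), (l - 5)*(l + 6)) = l^2 + l - 30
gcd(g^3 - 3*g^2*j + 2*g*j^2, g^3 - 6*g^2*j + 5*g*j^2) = g^2 - g*j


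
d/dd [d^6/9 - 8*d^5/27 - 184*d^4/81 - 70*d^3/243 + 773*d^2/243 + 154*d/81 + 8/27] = 2*d^5/3 - 40*d^4/27 - 736*d^3/81 - 70*d^2/81 + 1546*d/243 + 154/81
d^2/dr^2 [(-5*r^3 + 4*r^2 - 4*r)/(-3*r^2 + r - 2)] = 2*(-r^3 + 42*r^2 - 12*r - 8)/(27*r^6 - 27*r^5 + 63*r^4 - 37*r^3 + 42*r^2 - 12*r + 8)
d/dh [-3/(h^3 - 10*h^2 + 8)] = 3*h*(3*h - 20)/(h^3 - 10*h^2 + 8)^2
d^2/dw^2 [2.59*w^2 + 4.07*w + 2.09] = 5.18000000000000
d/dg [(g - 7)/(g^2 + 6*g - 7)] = (g^2 + 6*g - 2*(g - 7)*(g + 3) - 7)/(g^2 + 6*g - 7)^2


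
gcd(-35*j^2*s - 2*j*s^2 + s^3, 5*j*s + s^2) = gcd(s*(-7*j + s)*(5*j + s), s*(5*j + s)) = 5*j*s + s^2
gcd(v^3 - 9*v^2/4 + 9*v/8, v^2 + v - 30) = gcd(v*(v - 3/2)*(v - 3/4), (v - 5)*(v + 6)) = 1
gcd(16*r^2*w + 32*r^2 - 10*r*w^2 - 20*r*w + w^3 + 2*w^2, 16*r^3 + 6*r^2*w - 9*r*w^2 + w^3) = 16*r^2 - 10*r*w + w^2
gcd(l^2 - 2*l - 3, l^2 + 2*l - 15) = l - 3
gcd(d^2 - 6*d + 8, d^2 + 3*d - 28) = d - 4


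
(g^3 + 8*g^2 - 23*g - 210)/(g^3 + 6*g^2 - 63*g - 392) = (g^2 + g - 30)/(g^2 - g - 56)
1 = 1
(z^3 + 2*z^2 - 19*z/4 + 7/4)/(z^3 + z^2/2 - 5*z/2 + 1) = (z + 7/2)/(z + 2)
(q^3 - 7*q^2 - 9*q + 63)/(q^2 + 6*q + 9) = (q^2 - 10*q + 21)/(q + 3)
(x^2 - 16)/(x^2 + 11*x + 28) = (x - 4)/(x + 7)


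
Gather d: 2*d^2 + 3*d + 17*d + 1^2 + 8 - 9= 2*d^2 + 20*d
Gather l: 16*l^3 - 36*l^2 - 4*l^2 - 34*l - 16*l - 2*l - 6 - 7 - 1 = 16*l^3 - 40*l^2 - 52*l - 14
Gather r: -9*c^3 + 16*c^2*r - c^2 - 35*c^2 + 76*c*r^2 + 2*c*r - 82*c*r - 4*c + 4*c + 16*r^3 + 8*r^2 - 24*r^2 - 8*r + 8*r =-9*c^3 - 36*c^2 + 16*r^3 + r^2*(76*c - 16) + r*(16*c^2 - 80*c)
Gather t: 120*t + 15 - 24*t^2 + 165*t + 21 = -24*t^2 + 285*t + 36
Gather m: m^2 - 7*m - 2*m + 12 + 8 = m^2 - 9*m + 20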